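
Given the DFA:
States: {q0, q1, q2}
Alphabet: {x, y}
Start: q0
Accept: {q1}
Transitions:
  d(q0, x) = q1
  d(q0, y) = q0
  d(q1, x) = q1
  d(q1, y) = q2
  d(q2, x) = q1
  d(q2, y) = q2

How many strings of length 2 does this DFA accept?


Enumerating all length-2 strings:
  "xx" -> q1 [accept]
  "xy" -> q2 [reject]
  "yx" -> q1 [accept]
  "yy" -> q0 [reject]

2 out of 4


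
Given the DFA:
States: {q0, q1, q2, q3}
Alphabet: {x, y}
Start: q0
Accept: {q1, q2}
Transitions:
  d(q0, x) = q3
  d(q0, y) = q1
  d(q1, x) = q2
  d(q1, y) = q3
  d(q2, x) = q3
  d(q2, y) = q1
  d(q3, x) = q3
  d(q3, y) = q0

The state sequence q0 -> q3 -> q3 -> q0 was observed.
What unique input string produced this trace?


Trace back each transition to find the symbol:
  q0 --[x]--> q3
  q3 --[x]--> q3
  q3 --[y]--> q0

"xxy"


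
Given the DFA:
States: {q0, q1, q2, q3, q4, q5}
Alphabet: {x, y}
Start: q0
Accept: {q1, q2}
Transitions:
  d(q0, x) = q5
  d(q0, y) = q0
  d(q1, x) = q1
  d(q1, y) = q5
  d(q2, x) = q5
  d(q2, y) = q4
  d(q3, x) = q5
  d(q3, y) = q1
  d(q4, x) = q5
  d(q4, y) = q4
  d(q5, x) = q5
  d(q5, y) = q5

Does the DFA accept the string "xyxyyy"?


Trace: q0 -> q5 -> q5 -> q5 -> q5 -> q5 -> q5
Final state: q5
Accept states: {q1, q2}

No, rejected (final state q5 is not an accept state)


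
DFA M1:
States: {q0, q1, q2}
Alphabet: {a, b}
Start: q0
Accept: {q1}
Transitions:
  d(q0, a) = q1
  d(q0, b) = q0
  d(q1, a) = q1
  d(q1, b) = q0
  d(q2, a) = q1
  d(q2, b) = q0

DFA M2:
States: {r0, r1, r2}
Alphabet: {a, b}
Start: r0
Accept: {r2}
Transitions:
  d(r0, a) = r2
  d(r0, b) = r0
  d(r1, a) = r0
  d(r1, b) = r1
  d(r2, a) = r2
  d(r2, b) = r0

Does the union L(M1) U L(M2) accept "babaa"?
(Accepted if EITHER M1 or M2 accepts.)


M1: final=q1 accepted=True
M2: final=r2 accepted=True

Yes, union accepts


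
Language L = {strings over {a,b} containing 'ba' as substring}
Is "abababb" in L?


'ba' occurs at index 1

Yes, "abababb" is in L


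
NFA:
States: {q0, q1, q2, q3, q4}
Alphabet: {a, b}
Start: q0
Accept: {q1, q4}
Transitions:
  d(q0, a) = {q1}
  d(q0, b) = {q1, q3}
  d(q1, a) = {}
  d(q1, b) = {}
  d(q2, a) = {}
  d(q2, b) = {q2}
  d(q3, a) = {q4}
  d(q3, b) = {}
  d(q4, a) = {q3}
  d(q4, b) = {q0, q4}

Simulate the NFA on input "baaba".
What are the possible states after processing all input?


Start: {q0}
  --b--> {q1, q3}
  --a--> {q4}
  --a--> {q3}
  --b--> {}
  --a--> {}

{} (empty set, no valid transitions)


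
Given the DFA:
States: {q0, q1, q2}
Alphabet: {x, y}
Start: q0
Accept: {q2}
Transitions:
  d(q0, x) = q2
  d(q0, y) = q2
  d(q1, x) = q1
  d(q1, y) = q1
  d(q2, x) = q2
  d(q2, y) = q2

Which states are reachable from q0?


BFS from q0:
  layer 0: {q0}
  layer 1: {q2}

{q0, q2}


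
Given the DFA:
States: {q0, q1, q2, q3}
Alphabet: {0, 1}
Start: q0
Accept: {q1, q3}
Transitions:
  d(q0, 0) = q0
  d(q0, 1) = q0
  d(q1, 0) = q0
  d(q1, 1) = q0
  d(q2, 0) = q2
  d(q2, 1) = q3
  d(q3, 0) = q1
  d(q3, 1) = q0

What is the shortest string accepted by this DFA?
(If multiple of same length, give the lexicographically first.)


BFS by string length (lex-first path to each state shown):
  len 0: q0<-""
  len 1: q0<-"0"
  len 2: q0<-"00"
  len 3: q0<-"000"
  len 4: q0<-"0000"
  len 5: q0<-"00000"
  len 6: q0<-"000000"
  len 7: q0<-"0000000"
  len 8: q0<-"00000000"

No string accepted (empty language)


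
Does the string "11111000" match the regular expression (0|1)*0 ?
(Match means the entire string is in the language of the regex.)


|string| = 8; first = '1'; last = '0'

Yes, "11111000" matches (0|1)*0


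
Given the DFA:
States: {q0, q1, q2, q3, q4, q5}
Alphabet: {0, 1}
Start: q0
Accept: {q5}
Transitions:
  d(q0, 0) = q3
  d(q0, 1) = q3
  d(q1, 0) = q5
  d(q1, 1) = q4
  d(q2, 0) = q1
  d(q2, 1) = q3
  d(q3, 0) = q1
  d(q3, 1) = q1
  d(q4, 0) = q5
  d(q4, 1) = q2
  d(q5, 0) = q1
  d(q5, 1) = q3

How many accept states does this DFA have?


Accept states listed: {q5}
Counting: q5(1)

1


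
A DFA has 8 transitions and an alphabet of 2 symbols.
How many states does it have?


Each state has exactly one transition per symbol.
states = transitions / |alphabet| = 8 / 2 = 4

4


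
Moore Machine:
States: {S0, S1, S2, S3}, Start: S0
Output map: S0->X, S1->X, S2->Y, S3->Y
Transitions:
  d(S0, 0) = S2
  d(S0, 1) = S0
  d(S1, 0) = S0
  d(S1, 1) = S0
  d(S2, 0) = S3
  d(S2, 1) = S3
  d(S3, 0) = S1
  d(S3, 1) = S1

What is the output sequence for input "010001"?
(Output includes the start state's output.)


Start: S0 (output X)
  --0--> S2 (output Y)
  --1--> S3 (output Y)
  --0--> S1 (output X)
  --0--> S0 (output X)
  --0--> S2 (output Y)
  --1--> S3 (output Y)

"XYYXXYY"


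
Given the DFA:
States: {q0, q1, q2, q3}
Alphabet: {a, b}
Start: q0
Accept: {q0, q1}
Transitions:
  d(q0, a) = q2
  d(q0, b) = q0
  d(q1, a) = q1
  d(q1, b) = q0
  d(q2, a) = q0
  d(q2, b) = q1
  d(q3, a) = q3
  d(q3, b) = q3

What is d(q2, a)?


Looking up transition d(q2, a)

q0


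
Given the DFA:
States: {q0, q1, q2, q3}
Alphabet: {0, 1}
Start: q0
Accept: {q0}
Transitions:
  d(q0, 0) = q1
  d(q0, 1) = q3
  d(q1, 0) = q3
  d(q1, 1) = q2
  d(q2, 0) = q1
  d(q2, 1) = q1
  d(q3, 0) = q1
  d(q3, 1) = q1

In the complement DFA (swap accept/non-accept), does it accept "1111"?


Trace: q0 -> q3 -> q1 -> q2 -> q1
Final: q1
Original accept: {q0}
Complement: q1 is not in original accept

Yes, complement accepts (original rejects)


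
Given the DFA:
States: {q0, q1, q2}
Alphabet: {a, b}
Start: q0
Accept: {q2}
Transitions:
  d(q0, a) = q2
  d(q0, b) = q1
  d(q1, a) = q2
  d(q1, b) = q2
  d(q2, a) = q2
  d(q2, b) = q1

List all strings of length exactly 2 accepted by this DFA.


All strings of length 2: 4 total
Accepted: 3

"aa", "ba", "bb"


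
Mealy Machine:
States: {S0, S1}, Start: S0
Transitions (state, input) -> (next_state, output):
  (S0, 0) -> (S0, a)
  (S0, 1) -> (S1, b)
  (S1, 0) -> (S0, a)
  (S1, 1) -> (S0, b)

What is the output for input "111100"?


Step-by-step:
  (S0, 1) -> (S1, b)
  (S1, 1) -> (S0, b)
  (S0, 1) -> (S1, b)
  (S1, 1) -> (S0, b)
  (S0, 0) -> (S0, a)
  (S0, 0) -> (S0, a)

"bbbbaa"


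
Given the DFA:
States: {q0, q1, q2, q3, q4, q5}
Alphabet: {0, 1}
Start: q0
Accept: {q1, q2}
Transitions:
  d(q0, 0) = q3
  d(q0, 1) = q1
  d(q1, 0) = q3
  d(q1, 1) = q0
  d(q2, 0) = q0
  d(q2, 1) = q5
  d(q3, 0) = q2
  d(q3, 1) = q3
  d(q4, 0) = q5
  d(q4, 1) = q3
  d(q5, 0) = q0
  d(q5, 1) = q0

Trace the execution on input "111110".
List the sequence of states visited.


Input: 111110
d(q0, 1) = q1
d(q1, 1) = q0
d(q0, 1) = q1
d(q1, 1) = q0
d(q0, 1) = q1
d(q1, 0) = q3


q0 -> q1 -> q0 -> q1 -> q0 -> q1 -> q3


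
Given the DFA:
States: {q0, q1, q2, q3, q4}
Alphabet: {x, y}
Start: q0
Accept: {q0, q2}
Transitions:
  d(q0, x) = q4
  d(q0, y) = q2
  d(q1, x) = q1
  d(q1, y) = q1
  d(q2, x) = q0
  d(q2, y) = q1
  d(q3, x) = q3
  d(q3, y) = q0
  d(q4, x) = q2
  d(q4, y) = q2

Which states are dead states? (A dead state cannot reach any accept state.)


Forward reachability from each state:
  q0 -> reaches accept state q0 (live)
  q1 -> reaches {q1}, no accept state (dead)
  q2 -> reaches accept state q0 (live)
  q3 -> reaches accept state q0 (live)
  q4 -> reaches accept state q0 (live)

{q1}


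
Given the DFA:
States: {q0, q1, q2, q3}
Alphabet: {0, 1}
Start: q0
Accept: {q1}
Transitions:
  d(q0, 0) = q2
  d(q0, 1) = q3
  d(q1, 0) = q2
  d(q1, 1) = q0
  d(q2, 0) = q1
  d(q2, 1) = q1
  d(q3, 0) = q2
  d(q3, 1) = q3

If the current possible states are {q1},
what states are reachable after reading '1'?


Apply transition on '1' from each current state:
  d(q1, 1) = q0

{q0}


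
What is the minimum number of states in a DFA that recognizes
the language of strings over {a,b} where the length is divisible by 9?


States track (length) mod 9.
Need 9 states: one per remainder 0..8; accept = remainder 0.

9


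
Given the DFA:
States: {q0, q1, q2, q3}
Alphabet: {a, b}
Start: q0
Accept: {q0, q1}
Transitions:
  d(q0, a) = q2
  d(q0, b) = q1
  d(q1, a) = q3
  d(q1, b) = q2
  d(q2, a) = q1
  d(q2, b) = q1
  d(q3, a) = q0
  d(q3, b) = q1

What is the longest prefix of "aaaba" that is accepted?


Run the DFA, marking each prefix where the state is accepting:
  "" -> q0 [accept]
  "a" -> q2 [reject]
  "aa" -> q1 [accept]
  "aaa" -> q3 [reject]
  "aaab" -> q1 [accept]
  "aaaba" -> q3 [reject]

"aaab"


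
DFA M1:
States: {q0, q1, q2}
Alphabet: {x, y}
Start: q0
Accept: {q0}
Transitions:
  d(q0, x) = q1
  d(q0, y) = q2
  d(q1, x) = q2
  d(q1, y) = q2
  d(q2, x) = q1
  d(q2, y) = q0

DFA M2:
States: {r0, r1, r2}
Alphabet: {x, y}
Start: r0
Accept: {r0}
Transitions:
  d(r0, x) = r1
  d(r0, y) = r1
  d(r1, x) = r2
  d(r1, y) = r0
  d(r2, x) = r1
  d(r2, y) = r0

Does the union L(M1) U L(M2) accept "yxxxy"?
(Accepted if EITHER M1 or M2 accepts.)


M1: final=q2 accepted=False
M2: final=r0 accepted=True

Yes, union accepts


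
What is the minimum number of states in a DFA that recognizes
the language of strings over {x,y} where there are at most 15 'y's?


States: count = 0, 1, ..., 15 (all accepting; 16 states), plus a dead state for count > 15.
Total: 16 + 1 = 17.

17


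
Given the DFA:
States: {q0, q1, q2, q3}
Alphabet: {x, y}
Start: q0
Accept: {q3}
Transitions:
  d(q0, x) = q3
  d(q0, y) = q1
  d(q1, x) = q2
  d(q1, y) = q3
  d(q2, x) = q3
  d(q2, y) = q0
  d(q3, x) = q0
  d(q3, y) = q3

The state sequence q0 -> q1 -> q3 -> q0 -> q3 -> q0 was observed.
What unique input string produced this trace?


Trace back each transition to find the symbol:
  q0 --[y]--> q1
  q1 --[y]--> q3
  q3 --[x]--> q0
  q0 --[x]--> q3
  q3 --[x]--> q0

"yyxxx"


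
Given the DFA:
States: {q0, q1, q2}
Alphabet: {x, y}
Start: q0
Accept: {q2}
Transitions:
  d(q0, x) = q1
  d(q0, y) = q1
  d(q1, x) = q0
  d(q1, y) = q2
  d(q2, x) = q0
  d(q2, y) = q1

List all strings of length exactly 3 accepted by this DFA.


All strings of length 3: 8 total
Accepted: 0

None


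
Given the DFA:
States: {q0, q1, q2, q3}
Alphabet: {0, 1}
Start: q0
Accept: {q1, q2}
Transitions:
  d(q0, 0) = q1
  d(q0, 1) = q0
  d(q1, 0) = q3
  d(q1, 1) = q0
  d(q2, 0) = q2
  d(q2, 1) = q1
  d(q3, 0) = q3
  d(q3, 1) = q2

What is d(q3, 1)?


Looking up transition d(q3, 1)

q2


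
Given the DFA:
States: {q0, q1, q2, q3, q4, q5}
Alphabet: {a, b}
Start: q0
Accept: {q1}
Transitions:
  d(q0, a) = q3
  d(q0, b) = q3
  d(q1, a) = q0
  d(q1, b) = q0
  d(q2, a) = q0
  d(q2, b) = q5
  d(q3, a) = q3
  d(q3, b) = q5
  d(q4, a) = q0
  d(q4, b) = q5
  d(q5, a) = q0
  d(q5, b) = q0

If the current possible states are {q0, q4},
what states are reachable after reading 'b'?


Apply transition on 'b' from each current state:
  d(q0, b) = q3
  d(q4, b) = q5

{q3, q5}


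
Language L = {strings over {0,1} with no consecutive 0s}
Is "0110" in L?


'00' does not occur

Yes, "0110" is in L


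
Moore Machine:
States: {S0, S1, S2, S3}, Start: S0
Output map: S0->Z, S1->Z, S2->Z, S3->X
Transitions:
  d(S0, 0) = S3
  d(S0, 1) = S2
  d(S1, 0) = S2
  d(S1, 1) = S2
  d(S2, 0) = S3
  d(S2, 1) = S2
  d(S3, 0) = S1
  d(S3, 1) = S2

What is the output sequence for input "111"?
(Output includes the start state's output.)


Start: S0 (output Z)
  --1--> S2 (output Z)
  --1--> S2 (output Z)
  --1--> S2 (output Z)

"ZZZZ"


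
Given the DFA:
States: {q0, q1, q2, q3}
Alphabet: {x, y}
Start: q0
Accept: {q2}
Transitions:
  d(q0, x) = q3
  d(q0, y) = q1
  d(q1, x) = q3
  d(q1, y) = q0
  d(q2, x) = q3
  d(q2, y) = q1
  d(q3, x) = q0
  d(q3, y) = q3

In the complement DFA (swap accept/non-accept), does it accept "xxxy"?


Trace: q0 -> q3 -> q0 -> q3 -> q3
Final: q3
Original accept: {q2}
Complement: q3 is not in original accept

Yes, complement accepts (original rejects)


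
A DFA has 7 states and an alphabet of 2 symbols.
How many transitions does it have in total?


Each state has exactly one transition per symbol.
7 * 2 = 14

14


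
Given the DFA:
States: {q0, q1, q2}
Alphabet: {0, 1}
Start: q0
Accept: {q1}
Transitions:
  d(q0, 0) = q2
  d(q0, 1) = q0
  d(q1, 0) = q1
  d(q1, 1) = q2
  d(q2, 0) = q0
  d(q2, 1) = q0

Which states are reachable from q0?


BFS from q0:
  layer 0: {q0}
  layer 1: {q2}

{q0, q2}


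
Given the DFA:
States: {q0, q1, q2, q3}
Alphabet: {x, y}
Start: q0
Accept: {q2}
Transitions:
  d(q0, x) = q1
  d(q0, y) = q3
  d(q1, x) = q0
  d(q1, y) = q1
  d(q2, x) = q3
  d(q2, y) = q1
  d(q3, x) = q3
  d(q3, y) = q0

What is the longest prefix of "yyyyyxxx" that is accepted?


Run the DFA, marking each prefix where the state is accepting:
  "" -> q0 [reject]
  "y" -> q3 [reject]
  "yy" -> q0 [reject]
  "yyy" -> q3 [reject]
  "yyyy" -> q0 [reject]
  "yyyyy" -> q3 [reject]
  "yyyyyx" -> q3 [reject]
  "yyyyyxx" -> q3 [reject]
  "yyyyyxxx" -> q3 [reject]

No prefix is accepted


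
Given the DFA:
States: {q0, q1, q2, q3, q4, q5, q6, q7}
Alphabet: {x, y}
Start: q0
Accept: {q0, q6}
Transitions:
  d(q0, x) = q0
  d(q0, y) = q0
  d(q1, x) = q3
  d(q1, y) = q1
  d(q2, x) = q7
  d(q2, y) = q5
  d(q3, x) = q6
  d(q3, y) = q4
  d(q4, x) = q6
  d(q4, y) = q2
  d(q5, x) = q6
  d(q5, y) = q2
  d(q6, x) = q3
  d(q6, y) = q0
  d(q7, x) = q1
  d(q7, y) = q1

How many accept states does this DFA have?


Accept states listed: {q0, q6}
Counting: q0(1) q6(2)

2


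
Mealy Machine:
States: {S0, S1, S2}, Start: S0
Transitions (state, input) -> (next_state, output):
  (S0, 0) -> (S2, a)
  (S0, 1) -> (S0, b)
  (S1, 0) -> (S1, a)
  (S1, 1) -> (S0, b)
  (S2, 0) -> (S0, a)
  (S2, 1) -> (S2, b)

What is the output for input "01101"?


Step-by-step:
  (S0, 0) -> (S2, a)
  (S2, 1) -> (S2, b)
  (S2, 1) -> (S2, b)
  (S2, 0) -> (S0, a)
  (S0, 1) -> (S0, b)

"abbab"


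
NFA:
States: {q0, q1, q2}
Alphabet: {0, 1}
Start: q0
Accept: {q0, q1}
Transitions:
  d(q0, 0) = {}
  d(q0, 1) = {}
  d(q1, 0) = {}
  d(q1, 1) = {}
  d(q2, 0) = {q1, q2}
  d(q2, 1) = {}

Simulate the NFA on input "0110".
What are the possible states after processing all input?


Start: {q0}
  --0--> {}
  --1--> {}
  --1--> {}
  --0--> {}

{} (empty set, no valid transitions)


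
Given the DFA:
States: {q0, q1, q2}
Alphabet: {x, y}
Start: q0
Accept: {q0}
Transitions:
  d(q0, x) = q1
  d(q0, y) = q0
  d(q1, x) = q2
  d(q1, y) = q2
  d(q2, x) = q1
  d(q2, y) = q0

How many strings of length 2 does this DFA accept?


Enumerating all length-2 strings:
  "xx" -> q2 [reject]
  "xy" -> q2 [reject]
  "yx" -> q1 [reject]
  "yy" -> q0 [accept]

1 out of 4


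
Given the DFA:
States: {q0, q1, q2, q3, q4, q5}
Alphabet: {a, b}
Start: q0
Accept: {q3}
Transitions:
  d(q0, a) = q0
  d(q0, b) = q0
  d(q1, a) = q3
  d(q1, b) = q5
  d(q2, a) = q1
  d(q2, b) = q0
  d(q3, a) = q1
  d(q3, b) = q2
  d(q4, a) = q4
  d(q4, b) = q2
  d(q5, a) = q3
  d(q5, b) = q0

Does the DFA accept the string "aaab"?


Trace: q0 -> q0 -> q0 -> q0 -> q0
Final state: q0
Accept states: {q3}

No, rejected (final state q0 is not an accept state)


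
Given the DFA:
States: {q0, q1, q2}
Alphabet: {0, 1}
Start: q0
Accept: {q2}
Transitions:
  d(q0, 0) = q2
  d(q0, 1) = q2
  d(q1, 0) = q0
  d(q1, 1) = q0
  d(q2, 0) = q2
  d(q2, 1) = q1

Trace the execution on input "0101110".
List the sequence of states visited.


Input: 0101110
d(q0, 0) = q2
d(q2, 1) = q1
d(q1, 0) = q0
d(q0, 1) = q2
d(q2, 1) = q1
d(q1, 1) = q0
d(q0, 0) = q2


q0 -> q2 -> q1 -> q0 -> q2 -> q1 -> q0 -> q2


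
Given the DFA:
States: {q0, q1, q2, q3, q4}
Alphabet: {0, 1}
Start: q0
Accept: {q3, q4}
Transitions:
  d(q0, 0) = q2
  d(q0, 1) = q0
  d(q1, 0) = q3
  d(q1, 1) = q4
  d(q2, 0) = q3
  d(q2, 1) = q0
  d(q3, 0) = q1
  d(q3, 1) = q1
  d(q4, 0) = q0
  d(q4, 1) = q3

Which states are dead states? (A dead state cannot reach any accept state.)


Forward reachability from each state:
  q0 -> reaches accept state q3 (live)
  q1 -> reaches accept state q3 (live)
  q2 -> reaches accept state q3 (live)
  q3 -> reaches accept state q3 (live)
  q4 -> reaches accept state q3 (live)

None (all states can reach an accept state)


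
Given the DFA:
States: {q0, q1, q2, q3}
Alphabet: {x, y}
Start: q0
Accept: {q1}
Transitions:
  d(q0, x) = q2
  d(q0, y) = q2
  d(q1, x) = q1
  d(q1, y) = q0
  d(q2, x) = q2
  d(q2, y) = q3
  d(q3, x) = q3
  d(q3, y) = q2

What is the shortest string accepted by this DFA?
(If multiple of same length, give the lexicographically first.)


BFS by string length (lex-first path to each state shown):
  len 0: q0<-""
  len 1: q2<-"x"
  len 2: q2<-"xx", q3<-"xy"
  len 3: q2<-"xxx", q3<-"xxy"
  len 4: q2<-"xxxx", q3<-"xxxy"
  len 5: q2<-"xxxxx", q3<-"xxxxy"
  len 6: q2<-"xxxxxx", q3<-"xxxxxy"
  len 7: q2<-"xxxxxxx", q3<-"xxxxxxy"
  len 8: q2<-"xxxxxxxx", q3<-"xxxxxxxy"

No string accepted (empty language)


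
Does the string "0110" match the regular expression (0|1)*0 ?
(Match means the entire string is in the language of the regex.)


|string| = 4; first = '0'; last = '0'

Yes, "0110" matches (0|1)*0


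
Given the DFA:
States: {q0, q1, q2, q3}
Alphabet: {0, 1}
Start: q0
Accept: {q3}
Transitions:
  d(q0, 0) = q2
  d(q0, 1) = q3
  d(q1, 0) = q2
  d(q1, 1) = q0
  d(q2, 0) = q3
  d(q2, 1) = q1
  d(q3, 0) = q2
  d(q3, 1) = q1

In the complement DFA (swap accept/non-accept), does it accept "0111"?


Trace: q0 -> q2 -> q1 -> q0 -> q3
Final: q3
Original accept: {q3}
Complement: q3 is in original accept

No, complement rejects (original accepts)


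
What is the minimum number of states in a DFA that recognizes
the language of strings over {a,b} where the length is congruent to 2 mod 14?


States track (length) mod 14.
Need 14 states: one per remainder 0..13; accept = remainder 2.

14


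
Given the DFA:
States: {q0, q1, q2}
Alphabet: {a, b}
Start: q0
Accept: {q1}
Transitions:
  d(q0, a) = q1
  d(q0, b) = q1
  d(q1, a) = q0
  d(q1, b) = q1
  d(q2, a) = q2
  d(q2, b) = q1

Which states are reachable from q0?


BFS from q0:
  layer 0: {q0}
  layer 1: {q1}

{q0, q1}


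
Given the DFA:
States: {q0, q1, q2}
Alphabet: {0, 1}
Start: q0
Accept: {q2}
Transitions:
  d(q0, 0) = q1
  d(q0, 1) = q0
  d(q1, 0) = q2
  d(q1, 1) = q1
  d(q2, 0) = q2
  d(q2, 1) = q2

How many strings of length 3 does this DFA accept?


Enumerating all length-3 strings:
  "000" -> q2 [accept]
  "001" -> q2 [accept]
  "010" -> q2 [accept]
  "011" -> q1 [reject]
  "100" -> q2 [accept]
  "101" -> q1 [reject]
  "110" -> q1 [reject]
  "111" -> q0 [reject]

4 out of 8


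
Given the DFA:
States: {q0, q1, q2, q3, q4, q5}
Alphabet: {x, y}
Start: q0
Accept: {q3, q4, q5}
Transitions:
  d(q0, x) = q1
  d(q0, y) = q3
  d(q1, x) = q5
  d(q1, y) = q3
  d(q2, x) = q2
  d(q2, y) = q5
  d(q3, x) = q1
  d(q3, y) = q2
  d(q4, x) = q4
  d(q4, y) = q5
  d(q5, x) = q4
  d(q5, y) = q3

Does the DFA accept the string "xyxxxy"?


Trace: q0 -> q1 -> q3 -> q1 -> q5 -> q4 -> q5
Final state: q5
Accept states: {q3, q4, q5}

Yes, accepted (final state q5 is an accept state)


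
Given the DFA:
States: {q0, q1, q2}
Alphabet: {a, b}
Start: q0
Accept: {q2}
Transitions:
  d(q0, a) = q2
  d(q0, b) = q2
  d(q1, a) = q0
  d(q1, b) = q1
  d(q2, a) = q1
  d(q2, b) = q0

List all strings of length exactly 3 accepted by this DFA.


All strings of length 3: 8 total
Accepted: 4

"aba", "abb", "bba", "bbb"


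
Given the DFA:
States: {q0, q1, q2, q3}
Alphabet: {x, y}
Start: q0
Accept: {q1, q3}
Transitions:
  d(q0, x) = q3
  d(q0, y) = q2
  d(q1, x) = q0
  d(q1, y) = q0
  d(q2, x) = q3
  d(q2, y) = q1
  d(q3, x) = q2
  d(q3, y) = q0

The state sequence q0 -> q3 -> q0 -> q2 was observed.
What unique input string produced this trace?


Trace back each transition to find the symbol:
  q0 --[x]--> q3
  q3 --[y]--> q0
  q0 --[y]--> q2

"xyy"


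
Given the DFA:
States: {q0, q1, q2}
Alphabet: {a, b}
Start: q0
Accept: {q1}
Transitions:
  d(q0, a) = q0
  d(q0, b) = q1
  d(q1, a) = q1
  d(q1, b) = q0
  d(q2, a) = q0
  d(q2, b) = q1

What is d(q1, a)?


Looking up transition d(q1, a)

q1


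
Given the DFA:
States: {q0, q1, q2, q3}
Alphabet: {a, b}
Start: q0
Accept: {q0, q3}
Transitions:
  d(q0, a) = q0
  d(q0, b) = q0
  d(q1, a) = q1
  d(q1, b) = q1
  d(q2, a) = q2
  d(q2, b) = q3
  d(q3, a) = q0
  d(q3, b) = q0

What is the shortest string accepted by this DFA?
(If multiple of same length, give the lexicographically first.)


BFS by string length (lex-first path to each state shown):
  len 0: q0<-""
Found accept state at length 0.

"" (empty string)


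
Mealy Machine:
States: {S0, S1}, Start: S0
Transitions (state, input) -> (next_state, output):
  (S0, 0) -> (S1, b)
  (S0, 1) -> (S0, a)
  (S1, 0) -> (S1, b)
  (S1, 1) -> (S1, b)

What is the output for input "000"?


Step-by-step:
  (S0, 0) -> (S1, b)
  (S1, 0) -> (S1, b)
  (S1, 0) -> (S1, b)

"bbb"


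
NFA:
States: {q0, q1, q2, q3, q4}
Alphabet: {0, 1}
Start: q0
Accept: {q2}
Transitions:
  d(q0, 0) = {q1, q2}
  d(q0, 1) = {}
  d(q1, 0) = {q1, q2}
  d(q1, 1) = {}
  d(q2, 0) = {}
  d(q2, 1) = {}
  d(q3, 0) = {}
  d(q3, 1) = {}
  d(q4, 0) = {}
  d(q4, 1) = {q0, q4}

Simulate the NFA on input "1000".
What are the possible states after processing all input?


Start: {q0}
  --1--> {}
  --0--> {}
  --0--> {}
  --0--> {}

{} (empty set, no valid transitions)


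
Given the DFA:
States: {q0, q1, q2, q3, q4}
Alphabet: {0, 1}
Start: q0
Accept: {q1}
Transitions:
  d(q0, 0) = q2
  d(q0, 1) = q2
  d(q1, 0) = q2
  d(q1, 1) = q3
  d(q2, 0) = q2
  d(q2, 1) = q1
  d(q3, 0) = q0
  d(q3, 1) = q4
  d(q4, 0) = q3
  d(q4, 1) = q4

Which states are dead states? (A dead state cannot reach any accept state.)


Forward reachability from each state:
  q0 -> reaches accept state q1 (live)
  q1 -> reaches accept state q1 (live)
  q2 -> reaches accept state q1 (live)
  q3 -> reaches accept state q1 (live)
  q4 -> reaches accept state q1 (live)

None (all states can reach an accept state)


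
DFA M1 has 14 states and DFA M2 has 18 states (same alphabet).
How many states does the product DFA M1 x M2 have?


Product construction pairs every M1 state with every M2 state.
14 * 18 = 252

252


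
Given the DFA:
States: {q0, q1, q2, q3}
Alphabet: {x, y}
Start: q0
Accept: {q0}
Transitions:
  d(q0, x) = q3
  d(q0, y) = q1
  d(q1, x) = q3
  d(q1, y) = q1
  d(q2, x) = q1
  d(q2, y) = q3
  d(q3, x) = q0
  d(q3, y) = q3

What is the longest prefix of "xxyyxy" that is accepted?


Run the DFA, marking each prefix where the state is accepting:
  "" -> q0 [accept]
  "x" -> q3 [reject]
  "xx" -> q0 [accept]
  "xxy" -> q1 [reject]
  "xxyy" -> q1 [reject]
  "xxyyx" -> q3 [reject]
  "xxyyxy" -> q3 [reject]

"xx"


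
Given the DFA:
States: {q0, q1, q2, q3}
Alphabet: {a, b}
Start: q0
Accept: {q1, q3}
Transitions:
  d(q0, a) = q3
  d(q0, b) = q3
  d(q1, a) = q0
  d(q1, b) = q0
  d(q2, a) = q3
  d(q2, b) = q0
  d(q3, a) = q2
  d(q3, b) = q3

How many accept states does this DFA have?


Accept states listed: {q1, q3}
Counting: q1(1) q3(2)

2


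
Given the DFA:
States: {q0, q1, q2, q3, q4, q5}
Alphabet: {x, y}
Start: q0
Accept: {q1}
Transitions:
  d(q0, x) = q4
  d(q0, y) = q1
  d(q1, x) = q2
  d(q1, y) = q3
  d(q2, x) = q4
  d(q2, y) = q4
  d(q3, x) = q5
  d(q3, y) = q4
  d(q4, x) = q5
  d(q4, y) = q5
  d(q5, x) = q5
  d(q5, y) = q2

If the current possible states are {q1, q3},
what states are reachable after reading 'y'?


Apply transition on 'y' from each current state:
  d(q1, y) = q3
  d(q3, y) = q4

{q3, q4}


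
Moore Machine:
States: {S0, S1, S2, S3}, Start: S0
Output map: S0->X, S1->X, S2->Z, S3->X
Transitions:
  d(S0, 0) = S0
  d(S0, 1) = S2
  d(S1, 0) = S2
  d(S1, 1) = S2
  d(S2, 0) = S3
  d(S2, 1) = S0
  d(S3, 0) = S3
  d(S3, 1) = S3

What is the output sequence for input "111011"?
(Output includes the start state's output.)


Start: S0 (output X)
  --1--> S2 (output Z)
  --1--> S0 (output X)
  --1--> S2 (output Z)
  --0--> S3 (output X)
  --1--> S3 (output X)
  --1--> S3 (output X)

"XZXZXXX"


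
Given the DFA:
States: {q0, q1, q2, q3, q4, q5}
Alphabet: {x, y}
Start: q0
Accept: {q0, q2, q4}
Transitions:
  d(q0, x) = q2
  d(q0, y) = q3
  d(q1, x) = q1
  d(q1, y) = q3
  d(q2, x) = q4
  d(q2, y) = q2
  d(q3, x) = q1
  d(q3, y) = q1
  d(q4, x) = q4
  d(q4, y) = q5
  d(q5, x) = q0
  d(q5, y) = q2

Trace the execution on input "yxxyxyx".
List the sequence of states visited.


Input: yxxyxyx
d(q0, y) = q3
d(q3, x) = q1
d(q1, x) = q1
d(q1, y) = q3
d(q3, x) = q1
d(q1, y) = q3
d(q3, x) = q1


q0 -> q3 -> q1 -> q1 -> q3 -> q1 -> q3 -> q1


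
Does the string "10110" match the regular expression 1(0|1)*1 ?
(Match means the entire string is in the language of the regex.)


|string| = 5; first = '1'; last = '0'

No, "10110" does not match 1(0|1)*1


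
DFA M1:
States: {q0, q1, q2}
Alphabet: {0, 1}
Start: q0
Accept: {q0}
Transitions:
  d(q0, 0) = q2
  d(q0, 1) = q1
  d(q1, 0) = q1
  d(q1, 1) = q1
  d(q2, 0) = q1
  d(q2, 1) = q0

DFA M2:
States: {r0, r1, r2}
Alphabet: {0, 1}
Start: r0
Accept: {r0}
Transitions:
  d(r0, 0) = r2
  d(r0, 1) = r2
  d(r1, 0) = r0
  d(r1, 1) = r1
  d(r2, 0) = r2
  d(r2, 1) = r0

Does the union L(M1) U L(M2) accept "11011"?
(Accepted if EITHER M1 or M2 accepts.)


M1: final=q1 accepted=False
M2: final=r2 accepted=False

No, union rejects (neither accepts)


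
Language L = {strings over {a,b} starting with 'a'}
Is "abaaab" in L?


first symbol = 'a'

Yes, "abaaab" is in L


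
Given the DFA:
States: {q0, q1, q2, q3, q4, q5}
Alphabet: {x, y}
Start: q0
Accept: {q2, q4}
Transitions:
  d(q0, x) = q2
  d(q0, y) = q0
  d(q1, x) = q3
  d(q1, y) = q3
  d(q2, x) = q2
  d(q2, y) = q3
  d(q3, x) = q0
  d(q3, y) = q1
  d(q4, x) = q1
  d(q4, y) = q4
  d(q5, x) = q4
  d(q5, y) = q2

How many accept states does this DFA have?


Accept states listed: {q2, q4}
Counting: q2(1) q4(2)

2


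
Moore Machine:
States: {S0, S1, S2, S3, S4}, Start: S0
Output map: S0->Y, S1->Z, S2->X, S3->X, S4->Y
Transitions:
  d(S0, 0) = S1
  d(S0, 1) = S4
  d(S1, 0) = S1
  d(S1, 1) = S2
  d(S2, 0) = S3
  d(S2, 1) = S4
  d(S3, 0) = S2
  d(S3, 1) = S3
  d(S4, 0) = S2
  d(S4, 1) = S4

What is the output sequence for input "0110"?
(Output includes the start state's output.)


Start: S0 (output Y)
  --0--> S1 (output Z)
  --1--> S2 (output X)
  --1--> S4 (output Y)
  --0--> S2 (output X)

"YZXYX"


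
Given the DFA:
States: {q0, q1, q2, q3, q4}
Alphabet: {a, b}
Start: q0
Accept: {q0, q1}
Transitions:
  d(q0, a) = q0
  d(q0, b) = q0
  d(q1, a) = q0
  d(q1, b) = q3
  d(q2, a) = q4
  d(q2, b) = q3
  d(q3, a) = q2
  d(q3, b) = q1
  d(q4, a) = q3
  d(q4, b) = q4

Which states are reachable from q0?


BFS from q0:
  layer 0: {q0}

{q0}


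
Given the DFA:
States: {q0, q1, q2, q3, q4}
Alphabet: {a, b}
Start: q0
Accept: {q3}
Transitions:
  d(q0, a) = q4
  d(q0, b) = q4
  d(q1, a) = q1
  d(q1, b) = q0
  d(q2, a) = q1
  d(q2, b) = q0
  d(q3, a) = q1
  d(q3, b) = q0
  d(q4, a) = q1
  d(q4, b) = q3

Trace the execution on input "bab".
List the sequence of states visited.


Input: bab
d(q0, b) = q4
d(q4, a) = q1
d(q1, b) = q0


q0 -> q4 -> q1 -> q0


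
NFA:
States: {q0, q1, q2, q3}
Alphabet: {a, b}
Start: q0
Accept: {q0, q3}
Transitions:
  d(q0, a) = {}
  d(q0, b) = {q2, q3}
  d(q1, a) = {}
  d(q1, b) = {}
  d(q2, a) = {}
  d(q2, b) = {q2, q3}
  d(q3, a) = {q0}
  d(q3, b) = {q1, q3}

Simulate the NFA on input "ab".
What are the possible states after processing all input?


Start: {q0}
  --a--> {}
  --b--> {}

{} (empty set, no valid transitions)


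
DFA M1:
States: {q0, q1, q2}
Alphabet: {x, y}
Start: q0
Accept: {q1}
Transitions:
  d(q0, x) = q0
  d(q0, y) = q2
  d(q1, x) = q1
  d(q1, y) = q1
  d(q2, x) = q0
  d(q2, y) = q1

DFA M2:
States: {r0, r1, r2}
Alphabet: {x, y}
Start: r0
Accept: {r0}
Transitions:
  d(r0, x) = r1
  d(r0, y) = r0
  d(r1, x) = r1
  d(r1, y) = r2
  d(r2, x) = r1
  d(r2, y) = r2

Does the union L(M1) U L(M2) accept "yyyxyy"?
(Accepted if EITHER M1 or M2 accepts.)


M1: final=q1 accepted=True
M2: final=r2 accepted=False

Yes, union accepts


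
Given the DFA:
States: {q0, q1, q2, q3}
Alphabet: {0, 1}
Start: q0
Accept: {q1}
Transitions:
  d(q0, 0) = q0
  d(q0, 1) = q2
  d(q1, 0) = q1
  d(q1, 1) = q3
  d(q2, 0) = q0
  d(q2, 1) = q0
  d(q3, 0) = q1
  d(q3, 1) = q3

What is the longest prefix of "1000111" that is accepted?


Run the DFA, marking each prefix where the state is accepting:
  "" -> q0 [reject]
  "1" -> q2 [reject]
  "10" -> q0 [reject]
  "100" -> q0 [reject]
  "1000" -> q0 [reject]
  "10001" -> q2 [reject]
  "100011" -> q0 [reject]
  "1000111" -> q2 [reject]

No prefix is accepted


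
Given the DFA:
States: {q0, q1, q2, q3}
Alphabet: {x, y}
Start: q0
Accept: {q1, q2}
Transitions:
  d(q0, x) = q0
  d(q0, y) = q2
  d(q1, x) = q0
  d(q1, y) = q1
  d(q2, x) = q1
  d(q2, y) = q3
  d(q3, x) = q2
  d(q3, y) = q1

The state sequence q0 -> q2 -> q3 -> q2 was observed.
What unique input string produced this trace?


Trace back each transition to find the symbol:
  q0 --[y]--> q2
  q2 --[y]--> q3
  q3 --[x]--> q2

"yyx"


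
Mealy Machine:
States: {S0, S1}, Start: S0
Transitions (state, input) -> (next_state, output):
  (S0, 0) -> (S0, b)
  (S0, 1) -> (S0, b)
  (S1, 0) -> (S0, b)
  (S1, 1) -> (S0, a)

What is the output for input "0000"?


Step-by-step:
  (S0, 0) -> (S0, b)
  (S0, 0) -> (S0, b)
  (S0, 0) -> (S0, b)
  (S0, 0) -> (S0, b)

"bbbb"


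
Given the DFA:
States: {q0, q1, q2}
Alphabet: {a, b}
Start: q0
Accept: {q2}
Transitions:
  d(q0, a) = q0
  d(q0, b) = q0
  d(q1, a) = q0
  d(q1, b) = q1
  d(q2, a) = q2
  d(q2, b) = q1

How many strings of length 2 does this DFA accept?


Enumerating all length-2 strings:
  "aa" -> q0 [reject]
  "ab" -> q0 [reject]
  "ba" -> q0 [reject]
  "bb" -> q0 [reject]

0 out of 4


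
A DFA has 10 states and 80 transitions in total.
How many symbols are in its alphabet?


Each state has exactly one transition per symbol.
|alphabet| = transitions / states = 80 / 10 = 8

8


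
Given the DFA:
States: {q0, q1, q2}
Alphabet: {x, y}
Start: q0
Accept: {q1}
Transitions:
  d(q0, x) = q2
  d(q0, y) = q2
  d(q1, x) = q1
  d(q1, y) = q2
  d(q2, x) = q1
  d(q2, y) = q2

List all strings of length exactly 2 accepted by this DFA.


All strings of length 2: 4 total
Accepted: 2

"xx", "yx"


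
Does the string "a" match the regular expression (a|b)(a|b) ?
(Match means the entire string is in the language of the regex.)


|string| = 1; first = 'a'; last = 'a'

No, "a" does not match (a|b)(a|b)


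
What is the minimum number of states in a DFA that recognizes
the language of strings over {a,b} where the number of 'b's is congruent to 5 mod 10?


States track (count of 'b') mod 10.
Need 10 states: one per remainder 0..9; accept = remainder 5.

10


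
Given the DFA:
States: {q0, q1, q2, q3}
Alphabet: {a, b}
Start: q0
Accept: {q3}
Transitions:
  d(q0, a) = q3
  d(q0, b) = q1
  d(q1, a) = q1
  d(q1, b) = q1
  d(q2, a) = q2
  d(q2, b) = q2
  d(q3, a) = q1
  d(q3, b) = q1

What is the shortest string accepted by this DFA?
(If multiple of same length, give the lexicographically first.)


BFS by string length (lex-first path to each state shown):
  len 0: q0<-""
  len 1: q1<-"b", q3<-"a"
Found accept state at length 1.

"a"


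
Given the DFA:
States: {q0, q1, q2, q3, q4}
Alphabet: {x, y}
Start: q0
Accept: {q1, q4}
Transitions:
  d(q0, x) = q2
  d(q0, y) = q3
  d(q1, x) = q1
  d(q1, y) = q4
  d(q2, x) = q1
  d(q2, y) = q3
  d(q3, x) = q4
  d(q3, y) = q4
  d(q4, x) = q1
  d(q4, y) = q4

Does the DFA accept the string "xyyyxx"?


Trace: q0 -> q2 -> q3 -> q4 -> q4 -> q1 -> q1
Final state: q1
Accept states: {q1, q4}

Yes, accepted (final state q1 is an accept state)


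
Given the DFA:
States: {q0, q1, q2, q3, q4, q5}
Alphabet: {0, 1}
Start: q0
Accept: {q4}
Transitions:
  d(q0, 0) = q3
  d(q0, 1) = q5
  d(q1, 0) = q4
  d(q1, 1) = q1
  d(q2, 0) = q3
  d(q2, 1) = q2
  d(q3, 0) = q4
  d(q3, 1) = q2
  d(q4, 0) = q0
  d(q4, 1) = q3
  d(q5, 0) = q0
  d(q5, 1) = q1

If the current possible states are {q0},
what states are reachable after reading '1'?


Apply transition on '1' from each current state:
  d(q0, 1) = q5

{q5}


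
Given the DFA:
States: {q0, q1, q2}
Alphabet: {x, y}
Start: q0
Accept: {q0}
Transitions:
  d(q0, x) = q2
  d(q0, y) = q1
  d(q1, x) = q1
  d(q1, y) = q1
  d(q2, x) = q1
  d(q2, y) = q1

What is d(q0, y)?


Looking up transition d(q0, y)

q1


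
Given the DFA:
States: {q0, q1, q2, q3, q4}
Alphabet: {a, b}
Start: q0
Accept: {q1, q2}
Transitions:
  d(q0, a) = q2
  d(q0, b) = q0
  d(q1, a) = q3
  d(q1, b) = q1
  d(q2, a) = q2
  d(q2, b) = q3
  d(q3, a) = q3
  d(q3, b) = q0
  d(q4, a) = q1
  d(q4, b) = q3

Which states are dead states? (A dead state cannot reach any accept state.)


Forward reachability from each state:
  q0 -> reaches accept state q2 (live)
  q1 -> reaches accept state q1 (live)
  q2 -> reaches accept state q2 (live)
  q3 -> reaches accept state q2 (live)
  q4 -> reaches accept state q1 (live)

None (all states can reach an accept state)


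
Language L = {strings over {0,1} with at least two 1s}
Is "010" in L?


count('1') = 1

No, "010" is not in L


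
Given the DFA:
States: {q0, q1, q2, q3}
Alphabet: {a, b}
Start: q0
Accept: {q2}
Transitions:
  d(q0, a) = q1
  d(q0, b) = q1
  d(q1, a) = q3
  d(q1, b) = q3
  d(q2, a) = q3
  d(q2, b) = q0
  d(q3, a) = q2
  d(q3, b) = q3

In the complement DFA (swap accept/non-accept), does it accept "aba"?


Trace: q0 -> q1 -> q3 -> q2
Final: q2
Original accept: {q2}
Complement: q2 is in original accept

No, complement rejects (original accepts)


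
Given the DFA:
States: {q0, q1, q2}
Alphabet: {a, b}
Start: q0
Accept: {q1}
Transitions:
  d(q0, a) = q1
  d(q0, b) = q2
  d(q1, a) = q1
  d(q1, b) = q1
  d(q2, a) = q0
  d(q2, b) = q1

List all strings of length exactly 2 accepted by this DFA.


All strings of length 2: 4 total
Accepted: 3

"aa", "ab", "bb"


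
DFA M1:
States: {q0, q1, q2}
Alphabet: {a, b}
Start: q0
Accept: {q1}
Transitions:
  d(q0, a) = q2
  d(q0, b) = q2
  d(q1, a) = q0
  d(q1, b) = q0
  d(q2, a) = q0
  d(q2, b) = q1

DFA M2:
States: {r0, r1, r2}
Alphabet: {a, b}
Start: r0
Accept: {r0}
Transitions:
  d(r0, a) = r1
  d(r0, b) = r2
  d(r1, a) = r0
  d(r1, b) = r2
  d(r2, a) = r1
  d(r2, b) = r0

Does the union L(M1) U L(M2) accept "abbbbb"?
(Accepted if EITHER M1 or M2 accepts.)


M1: final=q0 accepted=False
M2: final=r2 accepted=False

No, union rejects (neither accepts)


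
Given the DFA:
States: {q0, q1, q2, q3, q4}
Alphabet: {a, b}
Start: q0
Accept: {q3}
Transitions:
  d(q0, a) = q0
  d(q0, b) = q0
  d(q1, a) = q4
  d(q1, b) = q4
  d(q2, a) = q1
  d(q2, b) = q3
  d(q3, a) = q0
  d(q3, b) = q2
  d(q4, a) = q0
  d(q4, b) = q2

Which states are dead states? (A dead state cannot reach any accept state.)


Forward reachability from each state:
  q0 -> reaches {q0}, no accept state (dead)
  q1 -> reaches accept state q3 (live)
  q2 -> reaches accept state q3 (live)
  q3 -> reaches accept state q3 (live)
  q4 -> reaches accept state q3 (live)

{q0}


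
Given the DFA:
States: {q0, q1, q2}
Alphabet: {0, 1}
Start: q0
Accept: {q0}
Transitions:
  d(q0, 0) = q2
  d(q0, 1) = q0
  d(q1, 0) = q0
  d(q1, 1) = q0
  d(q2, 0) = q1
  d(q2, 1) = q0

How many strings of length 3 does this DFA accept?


Enumerating all length-3 strings:
  "000" -> q0 [accept]
  "001" -> q0 [accept]
  "010" -> q2 [reject]
  "011" -> q0 [accept]
  "100" -> q1 [reject]
  "101" -> q0 [accept]
  "110" -> q2 [reject]
  "111" -> q0 [accept]

5 out of 8


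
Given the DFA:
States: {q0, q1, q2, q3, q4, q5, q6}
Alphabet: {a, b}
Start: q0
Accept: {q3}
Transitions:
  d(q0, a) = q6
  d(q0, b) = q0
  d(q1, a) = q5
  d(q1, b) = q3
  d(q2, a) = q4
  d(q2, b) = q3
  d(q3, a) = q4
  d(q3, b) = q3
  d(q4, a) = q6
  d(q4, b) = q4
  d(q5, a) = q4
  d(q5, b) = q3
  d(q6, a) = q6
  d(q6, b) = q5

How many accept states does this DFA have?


Accept states listed: {q3}
Counting: q3(1)

1


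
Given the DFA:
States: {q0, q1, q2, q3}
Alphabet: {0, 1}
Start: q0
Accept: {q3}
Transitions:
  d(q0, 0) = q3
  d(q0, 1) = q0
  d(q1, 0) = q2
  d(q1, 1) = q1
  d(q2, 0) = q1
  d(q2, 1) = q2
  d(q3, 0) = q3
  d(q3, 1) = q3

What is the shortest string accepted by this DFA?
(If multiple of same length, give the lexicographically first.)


BFS by string length (lex-first path to each state shown):
  len 0: q0<-""
  len 1: q0<-"1", q3<-"0"
Found accept state at length 1.

"0"


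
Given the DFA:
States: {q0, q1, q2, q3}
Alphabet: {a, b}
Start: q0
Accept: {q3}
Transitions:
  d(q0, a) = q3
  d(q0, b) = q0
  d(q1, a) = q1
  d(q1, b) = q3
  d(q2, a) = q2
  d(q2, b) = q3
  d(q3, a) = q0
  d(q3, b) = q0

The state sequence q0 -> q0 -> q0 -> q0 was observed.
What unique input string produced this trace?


Trace back each transition to find the symbol:
  q0 --[b]--> q0
  q0 --[b]--> q0
  q0 --[b]--> q0

"bbb"


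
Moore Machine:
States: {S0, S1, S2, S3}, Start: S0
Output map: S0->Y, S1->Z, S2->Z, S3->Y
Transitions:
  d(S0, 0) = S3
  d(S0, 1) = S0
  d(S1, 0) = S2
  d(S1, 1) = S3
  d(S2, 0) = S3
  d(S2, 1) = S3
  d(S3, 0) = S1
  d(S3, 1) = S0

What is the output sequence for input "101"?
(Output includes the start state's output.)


Start: S0 (output Y)
  --1--> S0 (output Y)
  --0--> S3 (output Y)
  --1--> S0 (output Y)

"YYYY"


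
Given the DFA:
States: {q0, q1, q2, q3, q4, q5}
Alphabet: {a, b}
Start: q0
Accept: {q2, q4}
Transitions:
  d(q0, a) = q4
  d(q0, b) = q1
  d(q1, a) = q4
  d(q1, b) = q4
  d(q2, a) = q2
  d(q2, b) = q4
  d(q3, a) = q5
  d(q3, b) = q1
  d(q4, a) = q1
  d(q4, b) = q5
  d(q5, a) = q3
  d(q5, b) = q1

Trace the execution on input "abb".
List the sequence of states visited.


Input: abb
d(q0, a) = q4
d(q4, b) = q5
d(q5, b) = q1


q0 -> q4 -> q5 -> q1


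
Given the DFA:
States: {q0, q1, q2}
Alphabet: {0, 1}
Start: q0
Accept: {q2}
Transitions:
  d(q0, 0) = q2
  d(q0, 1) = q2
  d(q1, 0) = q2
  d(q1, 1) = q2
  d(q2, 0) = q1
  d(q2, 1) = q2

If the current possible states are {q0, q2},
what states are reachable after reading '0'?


Apply transition on '0' from each current state:
  d(q0, 0) = q2
  d(q2, 0) = q1

{q1, q2}


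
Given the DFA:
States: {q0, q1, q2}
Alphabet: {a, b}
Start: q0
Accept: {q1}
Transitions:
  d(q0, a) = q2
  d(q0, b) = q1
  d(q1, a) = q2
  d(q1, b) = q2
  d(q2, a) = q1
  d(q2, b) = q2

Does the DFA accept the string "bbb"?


Trace: q0 -> q1 -> q2 -> q2
Final state: q2
Accept states: {q1}

No, rejected (final state q2 is not an accept state)


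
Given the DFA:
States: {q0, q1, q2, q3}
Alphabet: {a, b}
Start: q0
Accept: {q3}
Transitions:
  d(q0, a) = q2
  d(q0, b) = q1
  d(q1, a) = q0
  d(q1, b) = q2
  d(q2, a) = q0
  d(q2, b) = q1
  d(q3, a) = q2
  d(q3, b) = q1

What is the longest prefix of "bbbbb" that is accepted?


Run the DFA, marking each prefix where the state is accepting:
  "" -> q0 [reject]
  "b" -> q1 [reject]
  "bb" -> q2 [reject]
  "bbb" -> q1 [reject]
  "bbbb" -> q2 [reject]
  "bbbbb" -> q1 [reject]

No prefix is accepted


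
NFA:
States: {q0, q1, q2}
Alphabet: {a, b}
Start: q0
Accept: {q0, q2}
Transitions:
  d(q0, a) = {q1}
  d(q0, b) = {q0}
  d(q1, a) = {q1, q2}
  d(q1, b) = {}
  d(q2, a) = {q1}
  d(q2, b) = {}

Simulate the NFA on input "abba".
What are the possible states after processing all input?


Start: {q0}
  --a--> {q1}
  --b--> {}
  --b--> {}
  --a--> {}

{} (empty set, no valid transitions)


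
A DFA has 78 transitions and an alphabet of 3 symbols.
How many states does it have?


Each state has exactly one transition per symbol.
states = transitions / |alphabet| = 78 / 3 = 26

26


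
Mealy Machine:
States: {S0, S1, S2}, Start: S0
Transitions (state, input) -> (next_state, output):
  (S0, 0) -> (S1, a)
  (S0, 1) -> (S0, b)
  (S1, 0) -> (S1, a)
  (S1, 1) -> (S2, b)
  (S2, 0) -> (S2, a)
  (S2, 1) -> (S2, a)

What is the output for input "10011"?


Step-by-step:
  (S0, 1) -> (S0, b)
  (S0, 0) -> (S1, a)
  (S1, 0) -> (S1, a)
  (S1, 1) -> (S2, b)
  (S2, 1) -> (S2, a)

"baaba"


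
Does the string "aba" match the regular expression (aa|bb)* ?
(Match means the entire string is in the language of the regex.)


|string| = 3; first = 'a'; last = 'a'

No, "aba" does not match (aa|bb)*


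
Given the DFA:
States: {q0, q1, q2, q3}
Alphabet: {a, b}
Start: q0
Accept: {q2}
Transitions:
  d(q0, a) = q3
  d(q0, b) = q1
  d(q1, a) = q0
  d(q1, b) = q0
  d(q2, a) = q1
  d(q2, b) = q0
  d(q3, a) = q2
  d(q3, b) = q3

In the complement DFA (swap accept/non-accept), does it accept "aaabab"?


Trace: q0 -> q3 -> q2 -> q1 -> q0 -> q3 -> q3
Final: q3
Original accept: {q2}
Complement: q3 is not in original accept

Yes, complement accepts (original rejects)
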